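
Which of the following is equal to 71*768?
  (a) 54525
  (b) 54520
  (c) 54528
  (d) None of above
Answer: c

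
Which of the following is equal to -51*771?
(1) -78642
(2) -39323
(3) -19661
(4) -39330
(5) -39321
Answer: 5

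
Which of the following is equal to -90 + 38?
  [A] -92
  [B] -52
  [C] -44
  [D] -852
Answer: B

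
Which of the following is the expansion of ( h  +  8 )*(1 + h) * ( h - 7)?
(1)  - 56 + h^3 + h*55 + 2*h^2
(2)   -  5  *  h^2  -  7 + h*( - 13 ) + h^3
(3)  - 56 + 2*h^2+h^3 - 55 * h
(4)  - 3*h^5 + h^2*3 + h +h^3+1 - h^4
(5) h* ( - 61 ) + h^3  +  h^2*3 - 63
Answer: 3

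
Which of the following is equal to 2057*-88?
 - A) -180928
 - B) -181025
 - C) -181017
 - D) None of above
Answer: D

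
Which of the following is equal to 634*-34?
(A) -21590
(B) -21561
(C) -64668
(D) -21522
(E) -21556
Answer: E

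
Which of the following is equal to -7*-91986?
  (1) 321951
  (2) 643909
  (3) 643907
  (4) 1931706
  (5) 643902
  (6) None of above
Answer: 5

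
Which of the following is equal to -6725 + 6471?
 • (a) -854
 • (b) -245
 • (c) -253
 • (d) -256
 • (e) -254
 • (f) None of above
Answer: e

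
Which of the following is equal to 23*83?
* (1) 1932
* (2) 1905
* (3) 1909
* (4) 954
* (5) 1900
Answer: 3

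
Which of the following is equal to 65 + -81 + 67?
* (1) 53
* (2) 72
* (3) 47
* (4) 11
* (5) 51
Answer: 5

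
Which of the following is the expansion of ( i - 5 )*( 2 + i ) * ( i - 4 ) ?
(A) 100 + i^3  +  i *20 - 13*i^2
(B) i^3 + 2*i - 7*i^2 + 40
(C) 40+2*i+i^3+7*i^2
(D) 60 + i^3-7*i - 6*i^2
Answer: B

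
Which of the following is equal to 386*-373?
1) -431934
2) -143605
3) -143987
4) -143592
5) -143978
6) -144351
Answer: 5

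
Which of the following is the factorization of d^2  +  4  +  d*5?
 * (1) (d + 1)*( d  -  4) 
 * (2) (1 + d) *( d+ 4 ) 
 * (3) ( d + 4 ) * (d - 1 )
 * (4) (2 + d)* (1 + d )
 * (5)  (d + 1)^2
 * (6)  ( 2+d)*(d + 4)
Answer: 2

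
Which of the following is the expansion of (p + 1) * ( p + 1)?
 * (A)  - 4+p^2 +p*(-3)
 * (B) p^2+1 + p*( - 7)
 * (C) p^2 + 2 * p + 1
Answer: C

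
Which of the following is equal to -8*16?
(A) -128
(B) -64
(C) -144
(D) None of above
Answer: A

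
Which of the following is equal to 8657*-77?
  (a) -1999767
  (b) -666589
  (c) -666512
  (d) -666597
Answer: b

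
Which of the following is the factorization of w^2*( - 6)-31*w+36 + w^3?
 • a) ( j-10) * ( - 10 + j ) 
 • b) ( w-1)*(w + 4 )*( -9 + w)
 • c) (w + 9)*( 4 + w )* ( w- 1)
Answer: b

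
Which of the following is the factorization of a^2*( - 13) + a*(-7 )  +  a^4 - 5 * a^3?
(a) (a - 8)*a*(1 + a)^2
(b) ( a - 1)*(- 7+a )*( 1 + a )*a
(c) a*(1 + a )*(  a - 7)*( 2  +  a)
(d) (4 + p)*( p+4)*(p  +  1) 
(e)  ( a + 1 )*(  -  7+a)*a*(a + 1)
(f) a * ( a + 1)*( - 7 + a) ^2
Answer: e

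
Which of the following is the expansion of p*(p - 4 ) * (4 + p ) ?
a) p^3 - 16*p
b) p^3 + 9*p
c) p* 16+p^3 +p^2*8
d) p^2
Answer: a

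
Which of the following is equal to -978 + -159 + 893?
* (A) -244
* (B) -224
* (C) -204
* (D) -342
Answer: A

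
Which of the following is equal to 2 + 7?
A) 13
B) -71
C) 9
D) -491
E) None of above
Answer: C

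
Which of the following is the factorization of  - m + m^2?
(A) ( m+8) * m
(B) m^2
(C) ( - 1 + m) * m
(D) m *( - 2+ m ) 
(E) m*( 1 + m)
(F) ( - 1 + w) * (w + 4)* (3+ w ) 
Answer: C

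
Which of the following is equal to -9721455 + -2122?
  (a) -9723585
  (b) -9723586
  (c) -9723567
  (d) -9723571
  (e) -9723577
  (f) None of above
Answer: e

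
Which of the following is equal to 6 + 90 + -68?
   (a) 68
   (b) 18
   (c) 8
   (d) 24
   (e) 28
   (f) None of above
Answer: e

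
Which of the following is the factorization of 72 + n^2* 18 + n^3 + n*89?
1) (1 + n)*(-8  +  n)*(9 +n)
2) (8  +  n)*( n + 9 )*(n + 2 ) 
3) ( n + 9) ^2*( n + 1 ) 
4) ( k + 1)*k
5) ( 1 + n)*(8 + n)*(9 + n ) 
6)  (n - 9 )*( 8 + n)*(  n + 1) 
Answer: 5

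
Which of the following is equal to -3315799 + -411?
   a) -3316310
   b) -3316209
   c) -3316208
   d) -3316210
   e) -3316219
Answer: d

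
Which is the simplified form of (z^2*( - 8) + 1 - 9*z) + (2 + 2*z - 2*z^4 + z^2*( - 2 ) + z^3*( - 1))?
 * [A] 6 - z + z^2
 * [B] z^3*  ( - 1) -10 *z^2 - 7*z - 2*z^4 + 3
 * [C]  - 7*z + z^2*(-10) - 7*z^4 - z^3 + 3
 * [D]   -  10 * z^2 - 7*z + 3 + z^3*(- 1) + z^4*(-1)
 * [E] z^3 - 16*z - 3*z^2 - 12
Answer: B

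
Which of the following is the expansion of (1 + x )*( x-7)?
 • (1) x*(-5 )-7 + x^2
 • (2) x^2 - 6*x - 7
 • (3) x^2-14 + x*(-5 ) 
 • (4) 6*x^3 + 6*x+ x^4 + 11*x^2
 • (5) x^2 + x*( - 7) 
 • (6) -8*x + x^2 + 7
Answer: 2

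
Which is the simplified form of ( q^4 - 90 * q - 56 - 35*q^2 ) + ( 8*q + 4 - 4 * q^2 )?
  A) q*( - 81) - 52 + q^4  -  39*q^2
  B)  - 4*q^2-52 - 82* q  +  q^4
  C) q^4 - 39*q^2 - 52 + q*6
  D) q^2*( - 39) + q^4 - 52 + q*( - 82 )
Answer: D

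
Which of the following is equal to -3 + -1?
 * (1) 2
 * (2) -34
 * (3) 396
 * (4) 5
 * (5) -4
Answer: 5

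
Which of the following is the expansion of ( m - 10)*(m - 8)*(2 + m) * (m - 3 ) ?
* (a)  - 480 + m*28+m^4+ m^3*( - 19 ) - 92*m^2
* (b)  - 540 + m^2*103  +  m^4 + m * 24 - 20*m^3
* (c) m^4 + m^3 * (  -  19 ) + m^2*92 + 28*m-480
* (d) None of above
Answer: c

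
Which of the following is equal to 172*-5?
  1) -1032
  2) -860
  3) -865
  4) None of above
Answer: 2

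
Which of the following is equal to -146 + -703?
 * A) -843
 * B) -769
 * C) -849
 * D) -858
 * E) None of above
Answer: C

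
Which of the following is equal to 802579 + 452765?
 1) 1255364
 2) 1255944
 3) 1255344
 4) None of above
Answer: 3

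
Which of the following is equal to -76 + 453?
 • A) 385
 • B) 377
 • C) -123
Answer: B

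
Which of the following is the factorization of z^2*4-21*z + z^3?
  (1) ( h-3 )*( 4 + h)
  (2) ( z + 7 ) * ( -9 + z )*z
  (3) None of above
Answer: 3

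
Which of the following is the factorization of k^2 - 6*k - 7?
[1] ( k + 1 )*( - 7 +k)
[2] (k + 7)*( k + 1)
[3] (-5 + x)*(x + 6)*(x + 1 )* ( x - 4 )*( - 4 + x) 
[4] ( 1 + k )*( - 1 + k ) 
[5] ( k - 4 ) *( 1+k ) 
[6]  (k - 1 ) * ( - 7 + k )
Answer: 1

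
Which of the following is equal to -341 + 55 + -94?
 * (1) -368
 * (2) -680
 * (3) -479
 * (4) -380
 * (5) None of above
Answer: 4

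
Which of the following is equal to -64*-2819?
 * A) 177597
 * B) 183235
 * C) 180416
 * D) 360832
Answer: C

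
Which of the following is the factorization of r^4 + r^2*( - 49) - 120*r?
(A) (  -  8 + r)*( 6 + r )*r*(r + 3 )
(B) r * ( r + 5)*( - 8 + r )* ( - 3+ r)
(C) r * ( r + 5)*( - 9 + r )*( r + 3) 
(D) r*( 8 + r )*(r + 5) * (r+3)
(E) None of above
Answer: E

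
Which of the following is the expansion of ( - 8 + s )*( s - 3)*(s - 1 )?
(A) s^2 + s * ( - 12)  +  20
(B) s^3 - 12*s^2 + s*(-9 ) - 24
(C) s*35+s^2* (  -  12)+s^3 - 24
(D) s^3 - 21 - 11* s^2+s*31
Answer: C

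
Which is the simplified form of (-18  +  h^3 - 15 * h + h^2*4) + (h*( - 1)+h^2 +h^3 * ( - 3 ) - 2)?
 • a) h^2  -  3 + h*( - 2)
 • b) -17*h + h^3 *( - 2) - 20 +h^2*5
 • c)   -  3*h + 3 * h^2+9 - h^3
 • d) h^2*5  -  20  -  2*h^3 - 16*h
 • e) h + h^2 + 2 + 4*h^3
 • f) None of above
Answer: d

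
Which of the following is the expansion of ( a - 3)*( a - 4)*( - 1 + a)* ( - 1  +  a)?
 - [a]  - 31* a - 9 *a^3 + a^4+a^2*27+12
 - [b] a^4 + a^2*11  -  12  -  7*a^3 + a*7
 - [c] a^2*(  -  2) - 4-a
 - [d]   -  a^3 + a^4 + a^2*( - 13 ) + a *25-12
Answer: a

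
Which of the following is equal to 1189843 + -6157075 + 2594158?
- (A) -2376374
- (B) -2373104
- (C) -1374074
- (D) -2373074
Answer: D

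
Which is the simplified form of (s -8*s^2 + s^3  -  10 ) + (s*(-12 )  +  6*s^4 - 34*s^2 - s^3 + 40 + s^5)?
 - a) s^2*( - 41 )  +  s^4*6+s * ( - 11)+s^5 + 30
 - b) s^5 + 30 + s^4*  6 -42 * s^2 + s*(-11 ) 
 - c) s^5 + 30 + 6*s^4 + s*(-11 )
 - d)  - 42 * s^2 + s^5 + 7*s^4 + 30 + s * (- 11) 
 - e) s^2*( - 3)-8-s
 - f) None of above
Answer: b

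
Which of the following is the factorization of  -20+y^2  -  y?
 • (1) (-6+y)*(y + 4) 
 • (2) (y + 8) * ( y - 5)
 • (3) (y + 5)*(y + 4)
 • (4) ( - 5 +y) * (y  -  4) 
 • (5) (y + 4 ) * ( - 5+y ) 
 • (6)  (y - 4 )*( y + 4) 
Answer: 5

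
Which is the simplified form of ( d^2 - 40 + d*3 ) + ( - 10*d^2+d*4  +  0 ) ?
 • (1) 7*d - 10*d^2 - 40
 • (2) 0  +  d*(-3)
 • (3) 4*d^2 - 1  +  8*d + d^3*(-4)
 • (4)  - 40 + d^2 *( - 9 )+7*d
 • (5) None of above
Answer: 4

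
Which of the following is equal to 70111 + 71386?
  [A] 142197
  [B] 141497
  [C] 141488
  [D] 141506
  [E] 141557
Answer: B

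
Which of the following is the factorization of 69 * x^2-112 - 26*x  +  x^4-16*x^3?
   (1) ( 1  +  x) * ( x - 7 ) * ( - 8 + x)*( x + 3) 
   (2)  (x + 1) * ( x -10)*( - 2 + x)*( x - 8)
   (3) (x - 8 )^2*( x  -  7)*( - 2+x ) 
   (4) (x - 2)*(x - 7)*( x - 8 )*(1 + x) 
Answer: 4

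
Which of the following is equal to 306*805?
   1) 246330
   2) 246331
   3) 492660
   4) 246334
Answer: 1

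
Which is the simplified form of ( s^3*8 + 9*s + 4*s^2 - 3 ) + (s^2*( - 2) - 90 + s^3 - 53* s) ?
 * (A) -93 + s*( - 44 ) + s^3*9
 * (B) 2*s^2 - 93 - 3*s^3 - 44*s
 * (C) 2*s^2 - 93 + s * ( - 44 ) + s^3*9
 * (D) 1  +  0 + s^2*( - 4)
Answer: C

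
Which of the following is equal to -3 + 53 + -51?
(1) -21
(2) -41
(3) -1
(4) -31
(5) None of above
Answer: 3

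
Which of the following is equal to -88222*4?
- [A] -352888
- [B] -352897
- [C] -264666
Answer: A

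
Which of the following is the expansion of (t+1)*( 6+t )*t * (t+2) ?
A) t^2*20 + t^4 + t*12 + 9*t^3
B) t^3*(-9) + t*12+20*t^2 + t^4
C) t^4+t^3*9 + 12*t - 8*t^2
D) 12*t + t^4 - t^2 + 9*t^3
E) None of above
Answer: A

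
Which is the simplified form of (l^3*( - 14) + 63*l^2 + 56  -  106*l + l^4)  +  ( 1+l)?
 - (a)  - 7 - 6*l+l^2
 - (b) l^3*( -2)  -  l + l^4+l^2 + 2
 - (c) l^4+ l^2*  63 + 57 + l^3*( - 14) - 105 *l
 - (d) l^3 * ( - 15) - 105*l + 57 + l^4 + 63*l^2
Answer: c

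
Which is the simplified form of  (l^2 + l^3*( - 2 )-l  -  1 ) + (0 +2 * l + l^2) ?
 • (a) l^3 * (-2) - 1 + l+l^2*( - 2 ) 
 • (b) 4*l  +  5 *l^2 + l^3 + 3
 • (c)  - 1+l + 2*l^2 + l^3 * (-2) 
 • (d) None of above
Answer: c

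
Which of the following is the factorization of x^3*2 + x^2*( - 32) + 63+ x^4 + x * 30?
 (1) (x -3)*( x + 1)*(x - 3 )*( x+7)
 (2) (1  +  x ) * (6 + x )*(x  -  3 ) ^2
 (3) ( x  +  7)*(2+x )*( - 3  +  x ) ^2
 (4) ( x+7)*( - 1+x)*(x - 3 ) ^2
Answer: 1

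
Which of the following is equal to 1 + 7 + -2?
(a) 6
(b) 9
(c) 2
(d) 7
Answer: a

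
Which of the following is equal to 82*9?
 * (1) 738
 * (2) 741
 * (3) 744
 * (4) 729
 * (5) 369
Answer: 1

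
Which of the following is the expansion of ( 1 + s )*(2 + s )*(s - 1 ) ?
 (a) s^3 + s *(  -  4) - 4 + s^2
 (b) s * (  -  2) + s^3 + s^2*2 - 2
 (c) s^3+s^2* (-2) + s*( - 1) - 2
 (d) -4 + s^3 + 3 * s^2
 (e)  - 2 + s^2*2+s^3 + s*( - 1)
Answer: e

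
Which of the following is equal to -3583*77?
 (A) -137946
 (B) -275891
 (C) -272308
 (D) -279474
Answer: B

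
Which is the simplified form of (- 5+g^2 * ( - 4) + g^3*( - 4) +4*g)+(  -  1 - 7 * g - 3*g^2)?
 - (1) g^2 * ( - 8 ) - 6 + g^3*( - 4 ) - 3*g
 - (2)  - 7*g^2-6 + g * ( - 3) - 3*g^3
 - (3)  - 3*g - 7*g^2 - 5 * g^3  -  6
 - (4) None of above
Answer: 4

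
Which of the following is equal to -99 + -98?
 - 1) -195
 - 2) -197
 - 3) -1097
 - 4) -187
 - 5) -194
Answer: 2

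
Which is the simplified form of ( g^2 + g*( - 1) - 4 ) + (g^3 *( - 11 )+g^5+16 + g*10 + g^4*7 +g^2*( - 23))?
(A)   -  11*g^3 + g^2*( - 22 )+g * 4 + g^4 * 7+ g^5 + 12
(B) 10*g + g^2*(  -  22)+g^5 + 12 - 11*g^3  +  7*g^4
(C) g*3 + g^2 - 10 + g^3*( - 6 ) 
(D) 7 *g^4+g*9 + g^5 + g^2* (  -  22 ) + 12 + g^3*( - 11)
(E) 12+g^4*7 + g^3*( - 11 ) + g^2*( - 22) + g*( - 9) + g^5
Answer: D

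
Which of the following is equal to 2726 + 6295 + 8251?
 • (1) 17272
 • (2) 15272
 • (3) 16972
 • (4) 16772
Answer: 1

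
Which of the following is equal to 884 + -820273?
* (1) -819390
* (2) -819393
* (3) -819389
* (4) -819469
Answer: 3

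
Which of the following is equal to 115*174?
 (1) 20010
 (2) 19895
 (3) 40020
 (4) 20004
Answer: 1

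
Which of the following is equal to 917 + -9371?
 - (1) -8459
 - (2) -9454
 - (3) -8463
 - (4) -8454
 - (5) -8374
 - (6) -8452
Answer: 4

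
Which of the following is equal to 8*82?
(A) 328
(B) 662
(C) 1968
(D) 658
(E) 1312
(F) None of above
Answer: F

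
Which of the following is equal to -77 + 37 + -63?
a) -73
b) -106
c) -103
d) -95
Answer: c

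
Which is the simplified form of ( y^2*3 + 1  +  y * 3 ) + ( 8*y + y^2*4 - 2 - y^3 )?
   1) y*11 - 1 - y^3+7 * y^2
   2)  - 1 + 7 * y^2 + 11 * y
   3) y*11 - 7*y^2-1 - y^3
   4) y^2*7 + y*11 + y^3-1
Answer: 1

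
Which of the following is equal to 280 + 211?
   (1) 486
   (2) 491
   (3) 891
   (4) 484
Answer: 2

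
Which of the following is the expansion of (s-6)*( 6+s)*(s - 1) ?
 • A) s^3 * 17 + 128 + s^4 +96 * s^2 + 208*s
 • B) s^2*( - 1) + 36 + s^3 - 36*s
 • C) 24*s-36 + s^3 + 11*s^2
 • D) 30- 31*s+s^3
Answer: B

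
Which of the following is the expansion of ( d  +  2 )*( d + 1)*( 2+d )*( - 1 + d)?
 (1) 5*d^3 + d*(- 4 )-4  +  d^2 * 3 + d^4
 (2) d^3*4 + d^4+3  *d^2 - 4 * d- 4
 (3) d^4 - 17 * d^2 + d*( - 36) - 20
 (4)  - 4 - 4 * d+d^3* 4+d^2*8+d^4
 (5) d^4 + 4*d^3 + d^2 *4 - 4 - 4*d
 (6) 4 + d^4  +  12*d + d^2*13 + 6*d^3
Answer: 2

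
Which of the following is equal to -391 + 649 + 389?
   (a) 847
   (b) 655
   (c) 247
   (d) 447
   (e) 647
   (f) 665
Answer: e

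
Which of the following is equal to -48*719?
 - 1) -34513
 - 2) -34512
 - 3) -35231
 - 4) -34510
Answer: 2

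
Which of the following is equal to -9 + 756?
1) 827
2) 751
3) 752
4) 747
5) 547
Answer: 4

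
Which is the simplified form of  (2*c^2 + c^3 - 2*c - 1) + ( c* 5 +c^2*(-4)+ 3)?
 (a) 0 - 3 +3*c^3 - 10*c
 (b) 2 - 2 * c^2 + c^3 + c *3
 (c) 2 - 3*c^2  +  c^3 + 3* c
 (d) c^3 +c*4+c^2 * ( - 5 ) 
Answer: b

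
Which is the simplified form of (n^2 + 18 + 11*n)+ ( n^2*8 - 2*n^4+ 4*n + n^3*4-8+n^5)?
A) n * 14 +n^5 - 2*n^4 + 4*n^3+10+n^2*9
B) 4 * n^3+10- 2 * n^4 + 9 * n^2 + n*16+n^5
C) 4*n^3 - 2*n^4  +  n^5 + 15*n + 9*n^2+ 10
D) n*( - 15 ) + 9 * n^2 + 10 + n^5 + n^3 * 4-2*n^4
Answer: C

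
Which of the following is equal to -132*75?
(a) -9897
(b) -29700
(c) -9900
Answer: c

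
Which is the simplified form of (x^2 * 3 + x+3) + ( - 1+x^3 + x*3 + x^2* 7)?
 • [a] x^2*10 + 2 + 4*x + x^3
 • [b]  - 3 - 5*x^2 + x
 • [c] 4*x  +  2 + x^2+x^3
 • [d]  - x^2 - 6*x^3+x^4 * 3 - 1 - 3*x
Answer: a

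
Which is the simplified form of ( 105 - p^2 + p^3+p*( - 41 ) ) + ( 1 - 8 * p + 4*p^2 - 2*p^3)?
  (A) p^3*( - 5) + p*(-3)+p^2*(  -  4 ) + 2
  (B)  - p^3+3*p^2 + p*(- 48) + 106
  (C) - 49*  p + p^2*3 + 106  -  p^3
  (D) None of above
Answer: C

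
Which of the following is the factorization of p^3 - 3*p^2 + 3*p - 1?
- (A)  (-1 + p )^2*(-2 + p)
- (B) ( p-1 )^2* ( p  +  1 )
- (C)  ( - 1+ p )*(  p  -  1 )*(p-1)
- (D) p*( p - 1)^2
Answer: C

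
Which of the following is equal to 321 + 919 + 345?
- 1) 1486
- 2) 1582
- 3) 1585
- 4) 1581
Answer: 3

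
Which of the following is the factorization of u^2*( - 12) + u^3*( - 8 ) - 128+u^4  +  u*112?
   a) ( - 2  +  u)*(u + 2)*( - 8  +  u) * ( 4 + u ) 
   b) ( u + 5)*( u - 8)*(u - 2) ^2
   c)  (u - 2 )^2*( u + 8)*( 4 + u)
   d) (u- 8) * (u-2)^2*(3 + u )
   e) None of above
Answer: e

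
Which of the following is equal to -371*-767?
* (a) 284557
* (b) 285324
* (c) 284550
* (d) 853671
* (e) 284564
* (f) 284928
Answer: a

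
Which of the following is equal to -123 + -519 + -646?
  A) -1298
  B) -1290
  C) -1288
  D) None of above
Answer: C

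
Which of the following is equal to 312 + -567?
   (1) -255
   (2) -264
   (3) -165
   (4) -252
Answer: 1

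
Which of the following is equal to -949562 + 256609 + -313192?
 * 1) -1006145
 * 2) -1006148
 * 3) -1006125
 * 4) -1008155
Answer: 1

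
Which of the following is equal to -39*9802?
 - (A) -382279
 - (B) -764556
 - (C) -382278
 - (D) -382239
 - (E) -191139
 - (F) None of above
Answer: C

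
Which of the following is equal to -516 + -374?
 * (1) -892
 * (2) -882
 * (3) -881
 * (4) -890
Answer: 4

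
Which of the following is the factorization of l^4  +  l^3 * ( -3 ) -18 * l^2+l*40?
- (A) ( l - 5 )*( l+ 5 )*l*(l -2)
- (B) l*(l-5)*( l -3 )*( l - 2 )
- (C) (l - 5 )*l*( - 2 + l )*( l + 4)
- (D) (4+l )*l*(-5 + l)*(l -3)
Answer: C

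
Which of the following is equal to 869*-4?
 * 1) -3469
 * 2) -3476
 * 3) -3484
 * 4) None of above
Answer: 2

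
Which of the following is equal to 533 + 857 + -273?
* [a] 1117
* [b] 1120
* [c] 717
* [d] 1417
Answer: a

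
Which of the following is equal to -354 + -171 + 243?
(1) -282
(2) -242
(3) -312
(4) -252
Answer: 1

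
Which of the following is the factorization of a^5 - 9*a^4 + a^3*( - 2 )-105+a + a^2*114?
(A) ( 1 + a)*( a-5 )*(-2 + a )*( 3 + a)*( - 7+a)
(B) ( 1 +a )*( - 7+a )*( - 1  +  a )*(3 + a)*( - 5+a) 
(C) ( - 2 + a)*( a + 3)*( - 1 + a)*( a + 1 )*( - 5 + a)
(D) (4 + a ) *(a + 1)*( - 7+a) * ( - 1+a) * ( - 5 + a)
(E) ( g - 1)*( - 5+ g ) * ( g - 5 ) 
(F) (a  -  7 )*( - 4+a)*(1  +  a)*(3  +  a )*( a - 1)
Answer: B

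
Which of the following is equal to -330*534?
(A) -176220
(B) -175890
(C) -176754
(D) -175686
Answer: A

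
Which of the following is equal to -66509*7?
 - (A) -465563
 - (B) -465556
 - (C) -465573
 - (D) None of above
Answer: A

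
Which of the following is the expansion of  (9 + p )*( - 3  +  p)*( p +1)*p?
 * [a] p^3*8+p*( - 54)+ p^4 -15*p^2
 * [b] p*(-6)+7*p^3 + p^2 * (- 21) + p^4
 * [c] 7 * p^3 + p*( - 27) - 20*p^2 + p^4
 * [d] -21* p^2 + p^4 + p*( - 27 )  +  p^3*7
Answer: d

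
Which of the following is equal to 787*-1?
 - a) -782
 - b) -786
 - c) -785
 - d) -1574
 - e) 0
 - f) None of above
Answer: f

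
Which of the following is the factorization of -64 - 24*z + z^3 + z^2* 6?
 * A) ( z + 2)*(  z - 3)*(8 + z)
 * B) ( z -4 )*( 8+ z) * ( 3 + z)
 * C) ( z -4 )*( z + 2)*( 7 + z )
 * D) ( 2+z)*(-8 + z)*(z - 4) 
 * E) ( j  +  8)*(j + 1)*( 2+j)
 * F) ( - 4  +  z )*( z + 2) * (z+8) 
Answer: F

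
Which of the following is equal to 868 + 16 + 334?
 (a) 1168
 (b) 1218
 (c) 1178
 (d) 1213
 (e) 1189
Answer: b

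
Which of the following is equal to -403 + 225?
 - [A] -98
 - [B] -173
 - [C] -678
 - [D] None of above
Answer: D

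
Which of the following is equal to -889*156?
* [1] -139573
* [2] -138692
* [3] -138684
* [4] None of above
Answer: 3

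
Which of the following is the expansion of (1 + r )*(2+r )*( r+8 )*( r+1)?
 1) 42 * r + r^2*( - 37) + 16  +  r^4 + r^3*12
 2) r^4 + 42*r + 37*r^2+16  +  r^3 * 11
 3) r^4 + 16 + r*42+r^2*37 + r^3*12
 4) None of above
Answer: 3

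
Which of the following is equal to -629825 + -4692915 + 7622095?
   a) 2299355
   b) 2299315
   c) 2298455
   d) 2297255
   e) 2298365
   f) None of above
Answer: a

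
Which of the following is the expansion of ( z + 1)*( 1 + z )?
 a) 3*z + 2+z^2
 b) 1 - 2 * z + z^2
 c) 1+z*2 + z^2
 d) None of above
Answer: c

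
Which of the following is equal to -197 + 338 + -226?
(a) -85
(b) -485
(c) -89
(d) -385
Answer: a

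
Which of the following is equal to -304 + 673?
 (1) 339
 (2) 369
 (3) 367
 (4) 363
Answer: 2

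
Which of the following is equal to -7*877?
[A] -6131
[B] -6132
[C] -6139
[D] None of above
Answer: C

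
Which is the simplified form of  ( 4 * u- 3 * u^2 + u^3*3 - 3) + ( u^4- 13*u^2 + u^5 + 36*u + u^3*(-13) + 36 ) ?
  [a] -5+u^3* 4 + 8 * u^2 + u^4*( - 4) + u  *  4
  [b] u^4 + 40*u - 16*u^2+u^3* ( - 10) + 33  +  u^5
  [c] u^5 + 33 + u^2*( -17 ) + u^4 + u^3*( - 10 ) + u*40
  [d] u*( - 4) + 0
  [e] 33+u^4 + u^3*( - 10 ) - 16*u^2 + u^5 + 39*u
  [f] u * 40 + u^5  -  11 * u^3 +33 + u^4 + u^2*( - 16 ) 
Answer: b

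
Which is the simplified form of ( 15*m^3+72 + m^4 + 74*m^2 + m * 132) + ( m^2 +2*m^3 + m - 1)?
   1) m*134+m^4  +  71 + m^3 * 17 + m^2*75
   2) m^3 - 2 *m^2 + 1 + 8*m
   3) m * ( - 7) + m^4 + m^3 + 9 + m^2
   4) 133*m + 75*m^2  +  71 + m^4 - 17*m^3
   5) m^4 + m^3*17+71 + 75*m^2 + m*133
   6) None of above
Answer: 5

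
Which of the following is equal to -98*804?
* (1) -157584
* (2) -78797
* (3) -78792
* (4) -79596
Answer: 3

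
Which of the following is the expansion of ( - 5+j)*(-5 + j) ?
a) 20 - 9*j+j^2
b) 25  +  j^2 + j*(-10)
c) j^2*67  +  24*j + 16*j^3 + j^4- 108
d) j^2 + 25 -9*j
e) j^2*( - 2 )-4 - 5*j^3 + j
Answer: b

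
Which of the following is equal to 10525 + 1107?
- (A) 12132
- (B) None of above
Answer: B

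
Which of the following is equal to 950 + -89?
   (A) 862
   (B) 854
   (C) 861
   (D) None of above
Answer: C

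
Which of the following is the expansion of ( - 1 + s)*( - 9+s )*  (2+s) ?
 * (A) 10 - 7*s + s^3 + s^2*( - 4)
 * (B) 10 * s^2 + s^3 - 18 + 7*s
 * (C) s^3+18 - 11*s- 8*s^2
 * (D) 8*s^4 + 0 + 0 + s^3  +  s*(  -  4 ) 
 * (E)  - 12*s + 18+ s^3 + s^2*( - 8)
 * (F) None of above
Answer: C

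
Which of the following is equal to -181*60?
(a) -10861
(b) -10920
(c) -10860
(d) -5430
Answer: c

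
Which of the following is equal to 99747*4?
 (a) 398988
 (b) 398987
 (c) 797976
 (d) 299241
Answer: a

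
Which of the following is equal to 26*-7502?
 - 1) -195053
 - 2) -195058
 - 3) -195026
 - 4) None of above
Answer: 4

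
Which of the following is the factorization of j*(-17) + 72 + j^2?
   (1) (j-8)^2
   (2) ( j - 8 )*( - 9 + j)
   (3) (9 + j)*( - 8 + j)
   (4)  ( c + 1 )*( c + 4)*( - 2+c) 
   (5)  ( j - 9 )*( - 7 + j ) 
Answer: 2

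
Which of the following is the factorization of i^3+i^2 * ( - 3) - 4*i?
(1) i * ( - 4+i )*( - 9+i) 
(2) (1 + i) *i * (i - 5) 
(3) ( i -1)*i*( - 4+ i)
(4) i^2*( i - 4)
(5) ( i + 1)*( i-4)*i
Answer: 5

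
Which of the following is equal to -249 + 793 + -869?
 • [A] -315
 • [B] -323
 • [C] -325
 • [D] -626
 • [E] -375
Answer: C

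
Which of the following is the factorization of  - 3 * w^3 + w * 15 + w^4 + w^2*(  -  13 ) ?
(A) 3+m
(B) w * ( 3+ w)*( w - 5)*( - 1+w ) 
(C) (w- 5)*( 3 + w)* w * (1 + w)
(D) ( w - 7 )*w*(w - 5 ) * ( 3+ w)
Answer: B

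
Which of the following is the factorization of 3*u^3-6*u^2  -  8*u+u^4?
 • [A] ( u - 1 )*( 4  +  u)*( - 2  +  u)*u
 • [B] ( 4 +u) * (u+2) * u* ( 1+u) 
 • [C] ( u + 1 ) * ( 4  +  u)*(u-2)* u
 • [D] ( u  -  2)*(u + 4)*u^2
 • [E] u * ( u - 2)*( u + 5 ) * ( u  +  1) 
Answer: C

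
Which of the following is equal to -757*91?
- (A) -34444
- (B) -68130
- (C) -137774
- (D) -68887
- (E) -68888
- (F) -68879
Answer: D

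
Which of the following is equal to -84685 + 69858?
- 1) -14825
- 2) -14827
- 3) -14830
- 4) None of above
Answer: 2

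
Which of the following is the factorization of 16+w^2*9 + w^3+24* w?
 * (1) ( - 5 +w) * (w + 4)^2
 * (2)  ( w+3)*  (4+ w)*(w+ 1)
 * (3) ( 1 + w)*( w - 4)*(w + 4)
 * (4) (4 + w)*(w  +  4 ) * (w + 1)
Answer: 4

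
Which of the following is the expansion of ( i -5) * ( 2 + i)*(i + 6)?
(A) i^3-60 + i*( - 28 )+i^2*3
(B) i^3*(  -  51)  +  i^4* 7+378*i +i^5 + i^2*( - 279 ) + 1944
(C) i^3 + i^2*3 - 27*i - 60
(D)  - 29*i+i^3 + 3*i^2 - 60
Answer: A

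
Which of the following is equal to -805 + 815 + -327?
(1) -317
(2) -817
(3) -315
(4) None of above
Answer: 1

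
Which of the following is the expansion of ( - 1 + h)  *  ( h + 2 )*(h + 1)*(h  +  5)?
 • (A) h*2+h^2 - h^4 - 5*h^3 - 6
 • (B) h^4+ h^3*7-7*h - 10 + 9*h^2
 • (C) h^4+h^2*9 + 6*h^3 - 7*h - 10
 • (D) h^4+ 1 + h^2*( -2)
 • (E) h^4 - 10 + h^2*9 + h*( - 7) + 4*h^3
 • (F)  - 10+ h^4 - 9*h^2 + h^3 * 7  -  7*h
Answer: B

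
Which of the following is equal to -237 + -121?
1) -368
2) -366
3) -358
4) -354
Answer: 3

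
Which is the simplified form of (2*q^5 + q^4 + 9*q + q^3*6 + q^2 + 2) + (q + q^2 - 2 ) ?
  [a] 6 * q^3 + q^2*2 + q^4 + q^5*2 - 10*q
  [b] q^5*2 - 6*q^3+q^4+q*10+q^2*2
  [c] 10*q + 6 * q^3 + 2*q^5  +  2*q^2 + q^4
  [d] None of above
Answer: c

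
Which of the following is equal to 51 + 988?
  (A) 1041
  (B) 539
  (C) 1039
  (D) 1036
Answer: C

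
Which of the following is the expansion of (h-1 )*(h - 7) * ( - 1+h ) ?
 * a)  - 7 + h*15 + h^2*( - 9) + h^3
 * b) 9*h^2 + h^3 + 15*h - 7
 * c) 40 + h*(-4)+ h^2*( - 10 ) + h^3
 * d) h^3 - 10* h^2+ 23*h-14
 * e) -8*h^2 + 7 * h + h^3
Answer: a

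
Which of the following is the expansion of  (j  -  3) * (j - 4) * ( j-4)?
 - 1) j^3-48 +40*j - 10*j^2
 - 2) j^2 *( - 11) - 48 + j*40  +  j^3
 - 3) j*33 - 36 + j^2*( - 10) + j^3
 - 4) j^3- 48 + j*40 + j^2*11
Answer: 2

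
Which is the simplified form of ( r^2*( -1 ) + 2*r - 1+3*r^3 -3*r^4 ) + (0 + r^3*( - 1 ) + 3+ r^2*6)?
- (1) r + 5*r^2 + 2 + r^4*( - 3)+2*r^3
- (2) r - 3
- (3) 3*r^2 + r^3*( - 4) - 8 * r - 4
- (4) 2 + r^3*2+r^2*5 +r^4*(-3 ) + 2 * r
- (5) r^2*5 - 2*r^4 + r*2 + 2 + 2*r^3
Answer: 4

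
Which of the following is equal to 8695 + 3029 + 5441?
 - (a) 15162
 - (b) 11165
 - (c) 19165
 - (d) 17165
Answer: d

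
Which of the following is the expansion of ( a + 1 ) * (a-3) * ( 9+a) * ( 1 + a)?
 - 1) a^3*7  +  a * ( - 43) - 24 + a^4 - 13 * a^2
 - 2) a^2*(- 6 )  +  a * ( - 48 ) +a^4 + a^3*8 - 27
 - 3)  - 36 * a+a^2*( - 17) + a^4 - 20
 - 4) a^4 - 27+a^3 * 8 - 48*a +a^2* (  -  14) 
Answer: 4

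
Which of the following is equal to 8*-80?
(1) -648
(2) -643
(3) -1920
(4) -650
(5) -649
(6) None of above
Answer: 6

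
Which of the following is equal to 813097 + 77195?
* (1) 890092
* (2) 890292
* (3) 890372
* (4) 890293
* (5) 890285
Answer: 2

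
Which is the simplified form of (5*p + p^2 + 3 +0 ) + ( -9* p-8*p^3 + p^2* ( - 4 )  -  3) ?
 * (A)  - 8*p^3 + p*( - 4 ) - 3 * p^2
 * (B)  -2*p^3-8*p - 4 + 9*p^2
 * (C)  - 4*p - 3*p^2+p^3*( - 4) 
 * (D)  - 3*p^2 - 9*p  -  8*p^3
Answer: A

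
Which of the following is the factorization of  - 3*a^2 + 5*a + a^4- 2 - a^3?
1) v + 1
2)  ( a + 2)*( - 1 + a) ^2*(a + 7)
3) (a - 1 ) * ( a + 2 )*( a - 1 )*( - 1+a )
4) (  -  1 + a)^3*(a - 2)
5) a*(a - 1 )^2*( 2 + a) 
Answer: 3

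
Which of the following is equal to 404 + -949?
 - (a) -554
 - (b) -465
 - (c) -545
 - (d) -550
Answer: c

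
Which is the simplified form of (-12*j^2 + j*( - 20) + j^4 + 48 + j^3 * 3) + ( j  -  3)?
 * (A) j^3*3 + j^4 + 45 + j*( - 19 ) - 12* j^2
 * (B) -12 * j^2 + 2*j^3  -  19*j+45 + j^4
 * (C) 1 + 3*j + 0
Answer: A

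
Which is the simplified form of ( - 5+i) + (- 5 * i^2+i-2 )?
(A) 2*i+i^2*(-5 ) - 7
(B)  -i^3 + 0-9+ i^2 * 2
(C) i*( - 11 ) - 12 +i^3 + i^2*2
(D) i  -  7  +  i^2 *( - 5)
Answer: A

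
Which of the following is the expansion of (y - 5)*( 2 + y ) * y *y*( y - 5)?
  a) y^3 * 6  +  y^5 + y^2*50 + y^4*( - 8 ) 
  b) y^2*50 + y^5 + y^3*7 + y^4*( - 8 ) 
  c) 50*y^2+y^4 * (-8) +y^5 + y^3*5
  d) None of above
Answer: c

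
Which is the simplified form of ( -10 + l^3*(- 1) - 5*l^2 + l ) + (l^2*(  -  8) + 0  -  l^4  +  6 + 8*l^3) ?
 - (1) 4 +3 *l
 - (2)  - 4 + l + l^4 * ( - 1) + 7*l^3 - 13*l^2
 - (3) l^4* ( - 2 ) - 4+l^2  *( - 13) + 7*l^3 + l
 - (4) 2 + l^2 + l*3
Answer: 2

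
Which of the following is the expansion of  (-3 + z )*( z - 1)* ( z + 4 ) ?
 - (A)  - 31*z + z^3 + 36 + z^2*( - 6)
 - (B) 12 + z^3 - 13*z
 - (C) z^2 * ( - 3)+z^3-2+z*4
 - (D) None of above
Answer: B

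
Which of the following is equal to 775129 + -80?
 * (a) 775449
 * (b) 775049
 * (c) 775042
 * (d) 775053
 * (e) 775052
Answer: b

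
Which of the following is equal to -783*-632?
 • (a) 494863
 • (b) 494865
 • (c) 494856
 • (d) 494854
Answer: c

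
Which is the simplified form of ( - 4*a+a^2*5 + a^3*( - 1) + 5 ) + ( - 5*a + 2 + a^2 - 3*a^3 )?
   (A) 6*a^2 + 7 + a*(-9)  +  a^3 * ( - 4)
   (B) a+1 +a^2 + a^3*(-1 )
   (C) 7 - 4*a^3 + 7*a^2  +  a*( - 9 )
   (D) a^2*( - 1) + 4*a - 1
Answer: A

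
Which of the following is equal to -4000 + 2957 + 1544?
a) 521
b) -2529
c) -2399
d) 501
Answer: d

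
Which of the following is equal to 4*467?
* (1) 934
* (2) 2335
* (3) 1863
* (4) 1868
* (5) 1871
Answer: 4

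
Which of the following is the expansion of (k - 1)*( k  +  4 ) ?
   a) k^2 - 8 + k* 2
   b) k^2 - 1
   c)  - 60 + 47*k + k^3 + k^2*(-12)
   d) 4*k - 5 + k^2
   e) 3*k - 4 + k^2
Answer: e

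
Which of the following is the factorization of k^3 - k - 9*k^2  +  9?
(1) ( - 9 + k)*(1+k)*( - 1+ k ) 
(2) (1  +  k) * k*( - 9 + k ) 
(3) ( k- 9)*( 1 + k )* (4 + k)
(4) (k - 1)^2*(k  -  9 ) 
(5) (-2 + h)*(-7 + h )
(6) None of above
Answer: 1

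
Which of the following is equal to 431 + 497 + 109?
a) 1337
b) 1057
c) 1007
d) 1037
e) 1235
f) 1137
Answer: d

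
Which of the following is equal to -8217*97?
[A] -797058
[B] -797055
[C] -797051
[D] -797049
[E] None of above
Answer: D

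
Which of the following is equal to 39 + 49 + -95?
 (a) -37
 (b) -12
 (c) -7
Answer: c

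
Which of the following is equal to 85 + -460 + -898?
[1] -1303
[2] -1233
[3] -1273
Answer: 3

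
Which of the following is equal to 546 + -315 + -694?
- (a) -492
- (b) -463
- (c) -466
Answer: b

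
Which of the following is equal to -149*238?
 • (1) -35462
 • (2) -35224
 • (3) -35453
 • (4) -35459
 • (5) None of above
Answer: 1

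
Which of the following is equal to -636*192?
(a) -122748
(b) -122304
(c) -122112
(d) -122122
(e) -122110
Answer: c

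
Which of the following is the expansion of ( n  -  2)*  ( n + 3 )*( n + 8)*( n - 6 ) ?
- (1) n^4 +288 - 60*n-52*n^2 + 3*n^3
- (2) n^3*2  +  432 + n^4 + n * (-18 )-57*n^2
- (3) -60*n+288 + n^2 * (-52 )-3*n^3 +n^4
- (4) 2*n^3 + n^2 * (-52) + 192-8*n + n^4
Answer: 1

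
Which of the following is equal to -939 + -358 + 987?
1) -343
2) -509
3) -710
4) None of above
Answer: 4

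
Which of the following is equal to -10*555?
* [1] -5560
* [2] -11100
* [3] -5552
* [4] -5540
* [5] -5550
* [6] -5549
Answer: 5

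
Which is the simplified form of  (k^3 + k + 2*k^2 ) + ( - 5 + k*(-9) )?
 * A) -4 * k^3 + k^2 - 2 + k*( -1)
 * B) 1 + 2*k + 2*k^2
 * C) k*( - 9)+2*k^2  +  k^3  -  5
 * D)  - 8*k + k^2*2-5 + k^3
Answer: D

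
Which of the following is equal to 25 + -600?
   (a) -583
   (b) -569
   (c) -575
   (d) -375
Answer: c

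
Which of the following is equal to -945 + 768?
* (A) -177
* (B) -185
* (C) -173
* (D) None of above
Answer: A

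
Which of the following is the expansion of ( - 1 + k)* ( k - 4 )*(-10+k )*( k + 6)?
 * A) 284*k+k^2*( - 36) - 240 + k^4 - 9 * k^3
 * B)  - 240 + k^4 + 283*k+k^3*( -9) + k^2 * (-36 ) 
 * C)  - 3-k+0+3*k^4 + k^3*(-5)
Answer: A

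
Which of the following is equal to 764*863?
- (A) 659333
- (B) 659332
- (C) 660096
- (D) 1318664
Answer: B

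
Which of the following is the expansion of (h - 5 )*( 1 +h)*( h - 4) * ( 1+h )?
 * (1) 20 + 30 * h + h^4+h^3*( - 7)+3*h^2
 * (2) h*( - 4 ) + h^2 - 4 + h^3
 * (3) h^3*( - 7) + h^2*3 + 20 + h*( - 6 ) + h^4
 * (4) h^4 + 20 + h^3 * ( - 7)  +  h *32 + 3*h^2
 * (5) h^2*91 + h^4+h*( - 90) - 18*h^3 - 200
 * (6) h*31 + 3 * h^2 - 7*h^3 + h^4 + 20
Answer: 6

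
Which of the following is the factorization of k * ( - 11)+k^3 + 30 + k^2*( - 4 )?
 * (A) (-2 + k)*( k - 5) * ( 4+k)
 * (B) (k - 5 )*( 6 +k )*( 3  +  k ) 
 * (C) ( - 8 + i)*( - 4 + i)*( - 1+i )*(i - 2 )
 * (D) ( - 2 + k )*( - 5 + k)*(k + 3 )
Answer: D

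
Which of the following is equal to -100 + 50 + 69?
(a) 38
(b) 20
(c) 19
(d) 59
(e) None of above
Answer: c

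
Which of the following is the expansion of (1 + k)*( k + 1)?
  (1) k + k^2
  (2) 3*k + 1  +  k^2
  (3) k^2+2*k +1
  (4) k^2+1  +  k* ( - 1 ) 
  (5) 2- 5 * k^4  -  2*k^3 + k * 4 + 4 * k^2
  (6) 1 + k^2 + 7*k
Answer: 3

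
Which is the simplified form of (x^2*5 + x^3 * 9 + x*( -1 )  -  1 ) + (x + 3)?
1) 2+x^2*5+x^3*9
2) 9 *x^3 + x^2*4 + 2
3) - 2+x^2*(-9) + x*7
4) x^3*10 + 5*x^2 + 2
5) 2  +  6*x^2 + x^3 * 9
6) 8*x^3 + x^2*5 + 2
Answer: 1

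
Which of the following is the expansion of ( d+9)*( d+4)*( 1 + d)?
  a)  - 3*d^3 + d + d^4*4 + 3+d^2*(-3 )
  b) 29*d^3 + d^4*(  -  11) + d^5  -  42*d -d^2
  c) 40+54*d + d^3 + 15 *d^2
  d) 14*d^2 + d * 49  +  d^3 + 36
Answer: d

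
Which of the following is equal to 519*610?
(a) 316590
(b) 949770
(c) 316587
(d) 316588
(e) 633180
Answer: a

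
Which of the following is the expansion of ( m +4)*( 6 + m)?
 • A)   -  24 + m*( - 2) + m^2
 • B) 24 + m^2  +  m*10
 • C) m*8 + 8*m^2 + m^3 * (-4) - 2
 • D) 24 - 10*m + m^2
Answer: B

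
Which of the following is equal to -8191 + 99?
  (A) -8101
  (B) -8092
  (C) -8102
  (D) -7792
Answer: B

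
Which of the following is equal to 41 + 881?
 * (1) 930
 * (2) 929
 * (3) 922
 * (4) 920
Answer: 3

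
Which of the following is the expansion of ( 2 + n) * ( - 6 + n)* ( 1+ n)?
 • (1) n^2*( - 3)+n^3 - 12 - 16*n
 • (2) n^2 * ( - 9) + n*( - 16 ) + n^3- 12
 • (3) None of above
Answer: 1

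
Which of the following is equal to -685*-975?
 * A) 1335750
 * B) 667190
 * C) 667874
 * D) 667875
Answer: D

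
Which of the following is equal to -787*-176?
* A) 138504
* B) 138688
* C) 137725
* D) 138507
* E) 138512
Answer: E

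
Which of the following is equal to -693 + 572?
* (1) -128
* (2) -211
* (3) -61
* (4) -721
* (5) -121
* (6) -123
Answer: 5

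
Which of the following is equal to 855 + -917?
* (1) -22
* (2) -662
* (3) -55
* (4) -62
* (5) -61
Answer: 4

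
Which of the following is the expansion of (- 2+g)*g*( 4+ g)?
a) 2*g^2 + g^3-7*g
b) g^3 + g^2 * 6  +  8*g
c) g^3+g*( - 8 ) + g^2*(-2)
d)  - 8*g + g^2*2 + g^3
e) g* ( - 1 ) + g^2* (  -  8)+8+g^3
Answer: d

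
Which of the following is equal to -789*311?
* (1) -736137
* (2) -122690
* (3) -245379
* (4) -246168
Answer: 3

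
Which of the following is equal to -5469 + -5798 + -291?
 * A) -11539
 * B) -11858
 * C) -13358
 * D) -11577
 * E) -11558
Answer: E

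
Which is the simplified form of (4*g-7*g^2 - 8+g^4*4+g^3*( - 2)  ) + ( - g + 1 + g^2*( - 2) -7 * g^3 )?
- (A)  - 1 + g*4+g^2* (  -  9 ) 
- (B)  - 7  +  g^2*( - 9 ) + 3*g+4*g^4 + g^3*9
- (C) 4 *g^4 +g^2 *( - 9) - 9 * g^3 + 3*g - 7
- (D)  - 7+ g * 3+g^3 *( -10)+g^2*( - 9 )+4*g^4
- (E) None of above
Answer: C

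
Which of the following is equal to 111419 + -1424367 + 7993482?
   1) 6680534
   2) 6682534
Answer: 1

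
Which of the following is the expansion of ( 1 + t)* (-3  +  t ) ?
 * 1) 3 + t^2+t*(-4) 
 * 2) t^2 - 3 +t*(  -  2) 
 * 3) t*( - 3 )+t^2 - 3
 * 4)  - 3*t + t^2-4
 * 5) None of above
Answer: 2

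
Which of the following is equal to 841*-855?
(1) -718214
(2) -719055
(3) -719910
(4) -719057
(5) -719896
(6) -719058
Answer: 2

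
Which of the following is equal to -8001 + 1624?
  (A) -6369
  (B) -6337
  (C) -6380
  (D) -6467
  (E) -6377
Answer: E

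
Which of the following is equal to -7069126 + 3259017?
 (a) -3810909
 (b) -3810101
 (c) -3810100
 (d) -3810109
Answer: d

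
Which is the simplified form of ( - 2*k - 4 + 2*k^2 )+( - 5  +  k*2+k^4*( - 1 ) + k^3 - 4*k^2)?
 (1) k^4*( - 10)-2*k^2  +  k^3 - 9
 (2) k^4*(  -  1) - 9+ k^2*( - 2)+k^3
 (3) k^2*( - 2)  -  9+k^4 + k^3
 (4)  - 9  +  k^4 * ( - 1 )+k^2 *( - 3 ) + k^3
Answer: 2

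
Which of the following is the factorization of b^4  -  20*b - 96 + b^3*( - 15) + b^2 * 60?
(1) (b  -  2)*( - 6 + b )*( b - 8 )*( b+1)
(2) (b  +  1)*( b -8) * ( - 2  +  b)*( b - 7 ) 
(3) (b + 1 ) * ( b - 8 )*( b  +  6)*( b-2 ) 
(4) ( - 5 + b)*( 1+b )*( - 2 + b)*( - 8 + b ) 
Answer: 1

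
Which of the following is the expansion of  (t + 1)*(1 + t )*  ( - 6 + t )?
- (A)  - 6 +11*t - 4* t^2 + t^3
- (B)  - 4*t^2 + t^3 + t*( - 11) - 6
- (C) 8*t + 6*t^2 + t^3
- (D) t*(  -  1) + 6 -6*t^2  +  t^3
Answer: B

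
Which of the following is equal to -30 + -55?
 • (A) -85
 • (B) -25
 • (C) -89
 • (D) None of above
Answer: A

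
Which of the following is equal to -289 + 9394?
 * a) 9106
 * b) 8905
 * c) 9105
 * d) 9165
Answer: c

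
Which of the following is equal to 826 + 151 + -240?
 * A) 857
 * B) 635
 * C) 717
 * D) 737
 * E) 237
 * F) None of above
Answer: D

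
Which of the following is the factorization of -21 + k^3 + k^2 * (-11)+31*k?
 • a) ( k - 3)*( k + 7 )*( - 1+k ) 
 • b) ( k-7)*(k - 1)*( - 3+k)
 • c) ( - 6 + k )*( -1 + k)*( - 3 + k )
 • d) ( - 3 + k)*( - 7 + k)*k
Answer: b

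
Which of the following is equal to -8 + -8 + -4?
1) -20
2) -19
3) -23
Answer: 1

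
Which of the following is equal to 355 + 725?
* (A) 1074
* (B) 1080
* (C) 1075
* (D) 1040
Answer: B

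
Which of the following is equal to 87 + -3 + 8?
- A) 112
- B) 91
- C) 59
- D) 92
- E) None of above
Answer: D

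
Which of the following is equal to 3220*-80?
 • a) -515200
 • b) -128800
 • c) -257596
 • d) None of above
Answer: d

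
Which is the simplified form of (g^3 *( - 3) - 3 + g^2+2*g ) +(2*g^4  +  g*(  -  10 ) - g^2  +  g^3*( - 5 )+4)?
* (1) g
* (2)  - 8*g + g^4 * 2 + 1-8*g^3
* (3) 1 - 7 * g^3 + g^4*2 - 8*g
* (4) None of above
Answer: 2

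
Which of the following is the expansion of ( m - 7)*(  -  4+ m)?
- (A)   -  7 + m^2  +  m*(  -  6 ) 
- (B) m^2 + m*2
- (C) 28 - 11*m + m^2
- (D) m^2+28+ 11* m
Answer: C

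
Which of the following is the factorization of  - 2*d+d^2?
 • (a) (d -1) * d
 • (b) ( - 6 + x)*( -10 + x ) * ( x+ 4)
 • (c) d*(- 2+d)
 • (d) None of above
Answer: c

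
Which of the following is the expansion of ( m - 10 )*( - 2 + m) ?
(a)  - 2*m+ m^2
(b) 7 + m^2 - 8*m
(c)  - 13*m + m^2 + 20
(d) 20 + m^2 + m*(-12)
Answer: d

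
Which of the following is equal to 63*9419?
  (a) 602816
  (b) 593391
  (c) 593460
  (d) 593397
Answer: d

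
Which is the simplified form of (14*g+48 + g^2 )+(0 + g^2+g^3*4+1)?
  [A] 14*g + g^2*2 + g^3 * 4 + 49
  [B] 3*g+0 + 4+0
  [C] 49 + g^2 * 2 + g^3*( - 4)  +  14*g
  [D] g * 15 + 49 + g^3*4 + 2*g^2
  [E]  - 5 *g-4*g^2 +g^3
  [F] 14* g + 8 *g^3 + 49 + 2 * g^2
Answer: A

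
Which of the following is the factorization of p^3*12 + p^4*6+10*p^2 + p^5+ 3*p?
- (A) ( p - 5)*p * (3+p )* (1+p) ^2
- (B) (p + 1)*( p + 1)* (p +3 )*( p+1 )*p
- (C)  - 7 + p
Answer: B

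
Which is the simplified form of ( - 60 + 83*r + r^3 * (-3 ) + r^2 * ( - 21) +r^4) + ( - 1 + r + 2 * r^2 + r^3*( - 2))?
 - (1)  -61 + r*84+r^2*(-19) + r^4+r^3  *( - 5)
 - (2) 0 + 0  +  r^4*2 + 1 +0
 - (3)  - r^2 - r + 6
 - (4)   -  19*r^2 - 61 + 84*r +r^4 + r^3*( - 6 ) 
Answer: 1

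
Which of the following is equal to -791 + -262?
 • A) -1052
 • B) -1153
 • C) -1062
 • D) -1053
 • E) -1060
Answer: D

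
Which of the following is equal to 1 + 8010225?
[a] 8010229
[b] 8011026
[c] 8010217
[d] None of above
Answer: d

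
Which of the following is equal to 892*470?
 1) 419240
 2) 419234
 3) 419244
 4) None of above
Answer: 1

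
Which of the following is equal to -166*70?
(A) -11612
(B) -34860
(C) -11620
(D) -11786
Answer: C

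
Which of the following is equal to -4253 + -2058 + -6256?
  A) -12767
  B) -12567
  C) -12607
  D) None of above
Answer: B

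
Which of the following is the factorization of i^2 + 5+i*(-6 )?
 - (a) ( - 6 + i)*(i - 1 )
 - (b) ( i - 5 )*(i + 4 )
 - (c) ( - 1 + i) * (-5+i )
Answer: c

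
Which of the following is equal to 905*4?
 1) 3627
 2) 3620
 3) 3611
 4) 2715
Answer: 2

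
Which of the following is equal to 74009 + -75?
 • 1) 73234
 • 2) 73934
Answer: 2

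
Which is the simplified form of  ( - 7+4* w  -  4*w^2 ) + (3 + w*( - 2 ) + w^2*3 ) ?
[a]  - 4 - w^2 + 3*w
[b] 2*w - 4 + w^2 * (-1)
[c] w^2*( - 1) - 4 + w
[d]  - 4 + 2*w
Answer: b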